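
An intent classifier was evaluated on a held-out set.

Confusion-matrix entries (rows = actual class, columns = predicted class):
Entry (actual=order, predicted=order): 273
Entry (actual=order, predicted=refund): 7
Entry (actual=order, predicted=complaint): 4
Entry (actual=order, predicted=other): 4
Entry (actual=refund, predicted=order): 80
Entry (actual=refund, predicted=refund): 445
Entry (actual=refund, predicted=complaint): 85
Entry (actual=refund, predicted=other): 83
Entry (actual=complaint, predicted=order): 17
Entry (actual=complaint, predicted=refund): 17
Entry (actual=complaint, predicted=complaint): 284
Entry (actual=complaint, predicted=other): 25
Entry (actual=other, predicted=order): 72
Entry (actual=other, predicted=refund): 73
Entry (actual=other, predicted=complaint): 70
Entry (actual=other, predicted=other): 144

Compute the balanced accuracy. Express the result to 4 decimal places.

0.7048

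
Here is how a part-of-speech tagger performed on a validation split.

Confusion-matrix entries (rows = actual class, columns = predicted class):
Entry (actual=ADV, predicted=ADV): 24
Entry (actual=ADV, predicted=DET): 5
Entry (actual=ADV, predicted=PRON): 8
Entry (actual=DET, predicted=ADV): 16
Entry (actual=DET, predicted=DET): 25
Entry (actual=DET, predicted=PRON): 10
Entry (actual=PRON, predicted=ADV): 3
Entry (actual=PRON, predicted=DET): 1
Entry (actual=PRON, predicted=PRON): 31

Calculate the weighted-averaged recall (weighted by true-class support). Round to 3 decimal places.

Per-class recall (TP/(TP+FN)):
  ADV: TP=24, FN=5+8=13 → 24/37 = 0.6486
  DET: TP=25, FN=16+10=26 → 25/51 = 0.4902
  PRON: TP=31, FN=3+1=4 → 31/35 = 0.8857
Weighted-recall = Σ (supportᵢ/N)·recallᵢ with N=123: (37/123)·0.6486 + (51/123)·0.4902 + (35/123)·0.8857 = 0.650

0.650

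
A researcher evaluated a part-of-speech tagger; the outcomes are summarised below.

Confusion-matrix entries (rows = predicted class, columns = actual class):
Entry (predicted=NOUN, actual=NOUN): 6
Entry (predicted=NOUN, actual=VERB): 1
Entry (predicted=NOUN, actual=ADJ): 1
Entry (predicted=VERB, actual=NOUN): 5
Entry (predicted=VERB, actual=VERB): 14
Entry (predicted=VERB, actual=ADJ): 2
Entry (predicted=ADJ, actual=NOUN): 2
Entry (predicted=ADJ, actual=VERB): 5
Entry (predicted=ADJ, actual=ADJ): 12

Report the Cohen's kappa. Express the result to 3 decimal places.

0.486

Observed agreement pₒ = trace/N = 32/48 = 0.6667
Expected agreement pₑ = Σ (rowᵢ·colᵢ)/N² = (13·8 + 20·21 + 15·19)/48² = 0.3511
κ = (pₒ − pₑ)/(1 − pₑ) = (0.6667 − 0.3511)/(1 − 0.3511) = 0.486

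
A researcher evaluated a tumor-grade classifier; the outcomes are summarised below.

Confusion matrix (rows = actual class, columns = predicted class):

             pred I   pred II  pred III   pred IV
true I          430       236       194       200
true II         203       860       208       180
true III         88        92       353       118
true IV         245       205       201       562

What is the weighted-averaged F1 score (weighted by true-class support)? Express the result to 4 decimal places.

Per-class F1 score (2·TP/(2·TP+FP+FN)):
  I: TP=430, FP=203+88+245=536, FN=236+194+200=630 → 860/2026 = 0.42448
  II: TP=860, FP=236+92+205=533, FN=203+208+180=591 → 1720/2844 = 0.60478
  III: TP=353, FP=194+208+201=603, FN=88+92+118=298 → 706/1607 = 0.43933
  IV: TP=562, FP=200+180+118=498, FN=245+205+201=651 → 1124/2273 = 0.49450
Weighted-F1 score = Σ (supportᵢ/N)·F1 scoreᵢ with N=4375: (1060/4375)·0.42448 + (1451/4375)·0.60478 + (651/4375)·0.43933 + (1213/4375)·0.49450 = 0.5059

0.5059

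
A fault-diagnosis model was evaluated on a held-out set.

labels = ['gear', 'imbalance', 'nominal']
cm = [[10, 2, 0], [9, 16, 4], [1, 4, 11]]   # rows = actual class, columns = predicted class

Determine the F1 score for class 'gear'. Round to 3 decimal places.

0.625

Take TP from the diagonal, FP from the rest of the 'gear' prediction marginal, FN from the rest of the 'gear' actual marginal.
F1 score = 2·TP/(2·TP+FP+FN).
gear: TP=10, FP=9+1=10, FN=2+0=2 → 20/32 = 0.6250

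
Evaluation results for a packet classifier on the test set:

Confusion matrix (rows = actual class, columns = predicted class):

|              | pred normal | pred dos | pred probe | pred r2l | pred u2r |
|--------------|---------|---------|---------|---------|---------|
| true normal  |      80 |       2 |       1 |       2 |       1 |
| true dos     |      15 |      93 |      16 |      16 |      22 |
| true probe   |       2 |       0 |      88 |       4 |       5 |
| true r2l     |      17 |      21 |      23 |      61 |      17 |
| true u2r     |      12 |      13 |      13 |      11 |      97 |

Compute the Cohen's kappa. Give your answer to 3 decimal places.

0.579

Observed agreement pₒ = trace/N = 419/632 = 0.6630
Expected agreement pₑ = Σ (rowᵢ·colᵢ)/N² = (86·126 + 162·129 + 99·141 + 139·94 + 146·142)/632² = 0.1990
κ = (pₒ − pₑ)/(1 − pₑ) = (0.6630 − 0.1990)/(1 − 0.1990) = 0.579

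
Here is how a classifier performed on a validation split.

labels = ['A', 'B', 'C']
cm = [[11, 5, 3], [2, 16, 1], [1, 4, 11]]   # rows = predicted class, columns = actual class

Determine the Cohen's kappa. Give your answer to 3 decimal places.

0.553

Observed agreement pₒ = trace/N = 38/54 = 0.7037
Expected agreement pₑ = Σ (rowᵢ·colᵢ)/N² = (14·19 + 25·19 + 15·16)/54² = 0.3364
κ = (pₒ − pₑ)/(1 − pₑ) = (0.7037 − 0.3364)/(1 − 0.3364) = 0.553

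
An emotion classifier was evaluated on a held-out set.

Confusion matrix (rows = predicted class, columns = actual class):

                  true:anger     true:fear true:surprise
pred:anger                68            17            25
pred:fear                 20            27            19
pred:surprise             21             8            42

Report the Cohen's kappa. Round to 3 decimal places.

0.312

Observed agreement pₒ = trace/N = 137/247 = 0.5547
Expected agreement pₑ = Σ (rowᵢ·colᵢ)/N² = (109·110 + 52·66 + 86·71)/247² = 0.3529
κ = (pₒ − pₑ)/(1 − pₑ) = (0.5547 − 0.3529)/(1 − 0.3529) = 0.312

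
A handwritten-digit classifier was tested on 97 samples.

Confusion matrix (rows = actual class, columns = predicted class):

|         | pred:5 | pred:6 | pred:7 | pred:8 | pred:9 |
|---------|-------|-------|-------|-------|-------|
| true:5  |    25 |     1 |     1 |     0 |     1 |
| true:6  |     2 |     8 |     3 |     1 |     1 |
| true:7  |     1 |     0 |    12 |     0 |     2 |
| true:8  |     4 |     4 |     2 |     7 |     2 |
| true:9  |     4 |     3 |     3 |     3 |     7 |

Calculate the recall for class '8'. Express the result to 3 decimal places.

0.368

recall = TP/(TP+FN).
8: TP=7, FN=4+4+2+2=12 → 7/19 = 0.3684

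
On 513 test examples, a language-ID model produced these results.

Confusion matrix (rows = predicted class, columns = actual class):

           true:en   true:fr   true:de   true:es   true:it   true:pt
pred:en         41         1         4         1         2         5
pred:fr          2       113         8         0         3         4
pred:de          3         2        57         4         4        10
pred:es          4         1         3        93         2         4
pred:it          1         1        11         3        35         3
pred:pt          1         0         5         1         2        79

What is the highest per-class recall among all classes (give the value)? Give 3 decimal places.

0.958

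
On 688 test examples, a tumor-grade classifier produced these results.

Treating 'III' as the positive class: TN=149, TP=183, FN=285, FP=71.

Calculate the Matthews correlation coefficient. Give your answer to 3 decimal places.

0.066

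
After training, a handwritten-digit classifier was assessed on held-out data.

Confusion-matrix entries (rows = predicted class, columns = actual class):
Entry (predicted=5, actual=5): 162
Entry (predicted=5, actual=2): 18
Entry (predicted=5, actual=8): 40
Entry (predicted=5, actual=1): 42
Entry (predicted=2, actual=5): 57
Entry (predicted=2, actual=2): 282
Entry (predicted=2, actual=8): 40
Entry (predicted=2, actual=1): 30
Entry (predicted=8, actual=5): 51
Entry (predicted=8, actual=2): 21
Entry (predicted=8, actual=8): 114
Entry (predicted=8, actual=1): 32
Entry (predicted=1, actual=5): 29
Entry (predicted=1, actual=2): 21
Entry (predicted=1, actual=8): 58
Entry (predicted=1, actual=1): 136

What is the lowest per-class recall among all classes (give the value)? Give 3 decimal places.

0.452

Per-class recall (TP/(TP+FN)):
  5: TP=162, FN=57+51+29=137 → 162/299 = 0.5418
  2: TP=282, FN=18+21+21=60 → 282/342 = 0.8246
  8: TP=114, FN=40+40+58=138 → 114/252 = 0.4524
  1: TP=136, FN=42+30+32=104 → 136/240 = 0.5667
Lowest is class '8' with recall = 0.452.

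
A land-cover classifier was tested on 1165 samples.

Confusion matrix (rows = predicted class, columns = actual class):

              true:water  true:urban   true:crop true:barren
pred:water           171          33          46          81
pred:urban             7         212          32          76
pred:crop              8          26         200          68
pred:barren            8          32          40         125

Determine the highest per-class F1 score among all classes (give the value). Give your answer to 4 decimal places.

Per-class F1 score (2·TP/(2·TP+FP+FN)):
  water: TP=171, FP=33+46+81=160, FN=7+8+8=23 → 342/525 = 0.65143
  urban: TP=212, FP=7+32+76=115, FN=33+26+32=91 → 424/630 = 0.67302
  crop: TP=200, FP=8+26+68=102, FN=46+32+40=118 → 400/620 = 0.64516
  barren: TP=125, FP=8+32+40=80, FN=81+76+68=225 → 250/555 = 0.45045
Highest is class 'urban' with F1 score = 0.6730.

0.6730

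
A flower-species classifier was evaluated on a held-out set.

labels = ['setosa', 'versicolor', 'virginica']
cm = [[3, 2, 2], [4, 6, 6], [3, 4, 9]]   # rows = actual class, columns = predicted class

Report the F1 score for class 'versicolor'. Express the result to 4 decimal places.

One-vs-rest for 'versicolor': TP = diagonal; FP = other classes predicted 'versicolor'; FN = 'versicolor' predicted as other.
F1 score = 2·TP/(2·TP+FP+FN).
versicolor: TP=6, FP=2+4=6, FN=4+6=10 → 12/28 = 0.42857

0.4286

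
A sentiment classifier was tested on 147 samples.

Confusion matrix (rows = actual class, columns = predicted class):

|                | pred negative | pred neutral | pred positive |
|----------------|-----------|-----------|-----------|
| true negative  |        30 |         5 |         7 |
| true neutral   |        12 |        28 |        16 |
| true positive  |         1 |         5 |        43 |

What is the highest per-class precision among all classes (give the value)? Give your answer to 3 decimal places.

0.737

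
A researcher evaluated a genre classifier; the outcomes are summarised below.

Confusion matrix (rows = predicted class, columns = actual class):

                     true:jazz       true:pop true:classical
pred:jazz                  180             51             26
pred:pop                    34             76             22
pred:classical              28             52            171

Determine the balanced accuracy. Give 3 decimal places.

Balanced accuracy = mean of per-class recall.
  jazz: recall = 180/242 = 0.7438
  pop: recall = 76/179 = 0.4246
  classical: recall = 171/219 = 0.7808
Mean = (0.7438 + 0.4246 + 0.7808) / 3 = 0.650

0.650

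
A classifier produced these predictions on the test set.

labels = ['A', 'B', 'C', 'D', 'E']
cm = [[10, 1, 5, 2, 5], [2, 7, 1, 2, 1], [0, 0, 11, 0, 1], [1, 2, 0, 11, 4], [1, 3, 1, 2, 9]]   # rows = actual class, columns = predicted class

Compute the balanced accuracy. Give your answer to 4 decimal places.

0.6127

Balanced accuracy = mean of per-class recall.
  A: recall = 10/23 = 0.43478
  B: recall = 7/13 = 0.53846
  C: recall = 11/12 = 0.91667
  D: recall = 11/18 = 0.61111
  E: recall = 9/16 = 0.56250
Mean = (0.43478 + 0.53846 + 0.91667 + 0.61111 + 0.56250) / 5 = 0.6127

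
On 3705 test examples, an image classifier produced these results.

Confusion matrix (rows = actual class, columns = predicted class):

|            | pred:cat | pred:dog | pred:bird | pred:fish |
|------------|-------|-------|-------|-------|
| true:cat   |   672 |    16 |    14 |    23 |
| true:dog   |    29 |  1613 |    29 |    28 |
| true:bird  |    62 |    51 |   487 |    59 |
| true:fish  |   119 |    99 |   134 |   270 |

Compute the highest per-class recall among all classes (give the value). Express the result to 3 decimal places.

Per-class recall (TP/(TP+FN)):
  cat: TP=672, FN=16+14+23=53 → 672/725 = 0.9269
  dog: TP=1613, FN=29+29+28=86 → 1613/1699 = 0.9494
  bird: TP=487, FN=62+51+59=172 → 487/659 = 0.7390
  fish: TP=270, FN=119+99+134=352 → 270/622 = 0.4341
Highest is class 'dog' with recall = 0.949.

0.949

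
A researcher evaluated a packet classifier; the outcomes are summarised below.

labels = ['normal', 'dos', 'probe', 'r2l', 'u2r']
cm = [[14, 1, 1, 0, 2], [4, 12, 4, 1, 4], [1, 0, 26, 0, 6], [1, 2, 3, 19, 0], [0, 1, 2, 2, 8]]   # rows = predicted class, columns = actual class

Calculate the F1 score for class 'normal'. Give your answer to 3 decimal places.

0.737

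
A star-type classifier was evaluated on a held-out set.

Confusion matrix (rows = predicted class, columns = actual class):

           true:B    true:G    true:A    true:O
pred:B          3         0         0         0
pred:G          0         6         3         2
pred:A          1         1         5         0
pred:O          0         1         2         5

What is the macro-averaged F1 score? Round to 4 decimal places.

Per-class F1 score (2·TP/(2·TP+FP+FN)):
  B: TP=3, FP=0+0+0=0, FN=0+1+0=1 → 6/7 = 0.85714
  G: TP=6, FP=0+3+2=5, FN=0+1+1=2 → 12/19 = 0.63158
  A: TP=5, FP=1+1+0=2, FN=0+3+2=5 → 10/17 = 0.58824
  O: TP=5, FP=0+1+2=3, FN=0+2+0=2 → 10/15 = 0.66667
Macro-F1 score = mean = (0.85714 + 0.63158 + 0.58824 + 0.66667) / 4 = 0.6859

0.6859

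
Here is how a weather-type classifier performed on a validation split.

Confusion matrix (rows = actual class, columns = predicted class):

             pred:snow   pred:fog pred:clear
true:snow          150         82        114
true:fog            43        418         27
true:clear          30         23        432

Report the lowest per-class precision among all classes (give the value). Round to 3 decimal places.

0.673

Per-class precision (TP/(TP+FP)):
  snow: TP=150, FP=43+30=73 → 150/223 = 0.6726
  fog: TP=418, FP=82+23=105 → 418/523 = 0.7992
  clear: TP=432, FP=114+27=141 → 432/573 = 0.7539
Lowest is class 'snow' with precision = 0.673.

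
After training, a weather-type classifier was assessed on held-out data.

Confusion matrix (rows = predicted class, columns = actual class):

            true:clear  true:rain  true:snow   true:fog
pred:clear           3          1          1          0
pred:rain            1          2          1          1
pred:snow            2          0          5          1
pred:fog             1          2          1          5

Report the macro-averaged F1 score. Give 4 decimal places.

0.5375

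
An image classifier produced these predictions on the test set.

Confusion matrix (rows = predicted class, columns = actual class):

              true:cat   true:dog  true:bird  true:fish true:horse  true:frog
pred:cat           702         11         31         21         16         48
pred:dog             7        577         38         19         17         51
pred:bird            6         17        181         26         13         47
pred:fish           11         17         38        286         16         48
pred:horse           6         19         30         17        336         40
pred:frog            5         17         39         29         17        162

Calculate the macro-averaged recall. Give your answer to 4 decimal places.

Per-class recall (TP/(TP+FN)):
  cat: TP=702, FN=7+6+11+6+5=35 → 702/737 = 0.95251
  dog: TP=577, FN=11+17+17+19+17=81 → 577/658 = 0.87690
  bird: TP=181, FN=31+38+38+30+39=176 → 181/357 = 0.50700
  fish: TP=286, FN=21+19+26+17+29=112 → 286/398 = 0.71859
  horse: TP=336, FN=16+17+13+16+17=79 → 336/415 = 0.80964
  frog: TP=162, FN=48+51+47+48+40=234 → 162/396 = 0.40909
Macro-recall = mean = (0.95251 + 0.87690 + 0.50700 + 0.71859 + 0.80964 + 0.40909) / 6 = 0.7123

0.7123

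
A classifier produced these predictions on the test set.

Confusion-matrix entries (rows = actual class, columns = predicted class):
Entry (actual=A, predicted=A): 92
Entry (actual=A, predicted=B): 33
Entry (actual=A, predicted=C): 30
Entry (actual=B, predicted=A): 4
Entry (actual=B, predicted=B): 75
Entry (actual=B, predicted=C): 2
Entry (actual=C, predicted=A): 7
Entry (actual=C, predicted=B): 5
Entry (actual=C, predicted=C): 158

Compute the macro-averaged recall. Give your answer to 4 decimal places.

Per-class recall (TP/(TP+FN)):
  A: TP=92, FN=33+30=63 → 92/155 = 0.59355
  B: TP=75, FN=4+2=6 → 75/81 = 0.92593
  C: TP=158, FN=7+5=12 → 158/170 = 0.92941
Macro-recall = mean = (0.59355 + 0.92593 + 0.92941) / 3 = 0.8163

0.8163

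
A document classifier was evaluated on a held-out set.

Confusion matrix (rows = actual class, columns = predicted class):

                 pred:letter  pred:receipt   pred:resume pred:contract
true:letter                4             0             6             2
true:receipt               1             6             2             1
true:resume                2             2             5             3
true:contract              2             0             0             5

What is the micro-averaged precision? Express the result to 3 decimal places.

Micro-averaging pools counts across classes: ΣTP=20, ΣFP=21, ΣFN=21.
Micro-precision = TP/(TP+FP) on pooled counts = 0.488 (equals overall accuracy in single-label multiclass).

0.488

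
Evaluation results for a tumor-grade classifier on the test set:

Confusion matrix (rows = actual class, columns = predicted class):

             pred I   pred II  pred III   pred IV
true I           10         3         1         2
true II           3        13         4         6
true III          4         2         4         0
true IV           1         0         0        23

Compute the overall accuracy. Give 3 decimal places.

0.658

Accuracy = trace / total = (10+13+4+23=50) / 76 = 50/76 = 0.658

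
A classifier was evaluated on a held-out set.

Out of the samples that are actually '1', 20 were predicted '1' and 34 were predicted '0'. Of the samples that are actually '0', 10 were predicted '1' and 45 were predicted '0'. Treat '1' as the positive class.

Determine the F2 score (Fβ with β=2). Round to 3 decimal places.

0.407

Fβ = (1+β²)·TP / ((1+β²)·TP + β²·FN + FP), with β²=4
= 5·20 / (5·20 + 4·34 + 10) = 0.407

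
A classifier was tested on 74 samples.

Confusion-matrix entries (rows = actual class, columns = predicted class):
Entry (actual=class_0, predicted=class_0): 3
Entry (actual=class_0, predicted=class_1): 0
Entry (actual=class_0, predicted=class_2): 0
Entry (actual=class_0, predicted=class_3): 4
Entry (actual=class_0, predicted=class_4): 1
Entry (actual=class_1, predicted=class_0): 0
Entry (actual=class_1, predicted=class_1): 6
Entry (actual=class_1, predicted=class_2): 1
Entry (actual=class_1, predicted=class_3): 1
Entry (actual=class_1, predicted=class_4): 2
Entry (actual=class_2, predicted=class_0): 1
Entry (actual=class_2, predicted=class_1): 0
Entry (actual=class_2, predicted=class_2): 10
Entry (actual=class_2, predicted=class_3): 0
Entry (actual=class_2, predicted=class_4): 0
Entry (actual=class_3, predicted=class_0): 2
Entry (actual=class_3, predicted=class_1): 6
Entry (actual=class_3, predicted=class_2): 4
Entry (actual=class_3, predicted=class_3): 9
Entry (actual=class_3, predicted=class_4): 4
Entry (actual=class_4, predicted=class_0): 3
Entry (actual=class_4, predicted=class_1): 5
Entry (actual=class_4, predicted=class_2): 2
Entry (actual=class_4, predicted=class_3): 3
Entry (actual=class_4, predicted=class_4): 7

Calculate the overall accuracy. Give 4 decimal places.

Accuracy = trace / total = (3+6+10+9+7=35) / 74 = 35/74 = 0.4730

0.4730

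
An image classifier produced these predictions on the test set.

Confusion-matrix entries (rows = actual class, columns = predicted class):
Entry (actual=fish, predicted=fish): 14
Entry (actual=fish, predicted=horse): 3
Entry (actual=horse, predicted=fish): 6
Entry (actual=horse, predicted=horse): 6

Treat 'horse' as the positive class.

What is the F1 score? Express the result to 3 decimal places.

Precision = TP/(TP+FP) = 6/9 = 0.6667
Recall = TP/(TP+FN) = 6/12 = 0.5000
F1 = 2·TP/(2·TP+FP+FN) = 12/21 = 0.571

0.571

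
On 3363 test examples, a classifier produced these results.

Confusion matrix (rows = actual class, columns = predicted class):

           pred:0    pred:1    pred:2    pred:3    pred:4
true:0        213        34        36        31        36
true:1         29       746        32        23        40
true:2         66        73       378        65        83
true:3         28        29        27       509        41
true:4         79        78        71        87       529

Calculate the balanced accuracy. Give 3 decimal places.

Balanced accuracy = mean of per-class recall.
  0: recall = 213/350 = 0.6086
  1: recall = 746/870 = 0.8575
  2: recall = 378/665 = 0.5684
  3: recall = 509/634 = 0.8028
  4: recall = 529/844 = 0.6268
Mean = (0.6086 + 0.8575 + 0.5684 + 0.8028 + 0.6268) / 5 = 0.693

0.693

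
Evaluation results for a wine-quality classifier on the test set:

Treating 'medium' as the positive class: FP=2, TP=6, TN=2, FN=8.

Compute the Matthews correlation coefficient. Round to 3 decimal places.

-0.060

MCC = (TP·TN − FP·FN) / √((TP+FP)(TP+FN)(TN+FP)(TN+FN))
Numerator = 6·2 − 2·8 = -4
Denominator = √(8·14·4·10) = √4480 = 66.9328
MCC = -4 / 66.9328 = -0.060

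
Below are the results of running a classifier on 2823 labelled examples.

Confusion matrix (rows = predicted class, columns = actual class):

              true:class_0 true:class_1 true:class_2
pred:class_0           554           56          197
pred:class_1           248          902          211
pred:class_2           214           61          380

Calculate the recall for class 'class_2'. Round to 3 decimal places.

0.482

Treat 'class_2' as positive and all other classes as negative.
recall = TP/(TP+FN).
class_2: TP=380, FN=197+211=408 → 380/788 = 0.4822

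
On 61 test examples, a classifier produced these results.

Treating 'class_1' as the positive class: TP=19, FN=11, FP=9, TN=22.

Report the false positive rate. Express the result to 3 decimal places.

FPR = FP/(FP+TN) = 9/(9+22) = 0.290

0.290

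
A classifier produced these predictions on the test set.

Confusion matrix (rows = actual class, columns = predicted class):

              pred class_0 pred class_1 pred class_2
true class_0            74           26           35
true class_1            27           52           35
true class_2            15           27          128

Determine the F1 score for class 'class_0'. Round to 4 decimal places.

0.5896

Treat 'class_0' as positive and all other classes as negative.
F1 score = 2·TP/(2·TP+FP+FN).
class_0: TP=74, FP=27+15=42, FN=26+35=61 → 148/251 = 0.58964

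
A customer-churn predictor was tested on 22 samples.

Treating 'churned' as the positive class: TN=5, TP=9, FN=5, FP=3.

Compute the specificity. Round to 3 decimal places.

0.625

Specificity = TN/(TN+FP) = 5/(5+3) = 0.625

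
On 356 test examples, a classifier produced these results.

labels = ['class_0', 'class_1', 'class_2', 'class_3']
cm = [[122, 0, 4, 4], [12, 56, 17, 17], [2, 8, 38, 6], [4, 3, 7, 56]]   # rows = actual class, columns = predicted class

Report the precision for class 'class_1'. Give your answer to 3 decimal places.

0.836

Take TP from the diagonal, FP from the rest of the 'class_1' prediction marginal, FN from the rest of the 'class_1' actual marginal.
precision = TP/(TP+FP).
class_1: TP=56, FP=0+8+3=11 → 56/67 = 0.8358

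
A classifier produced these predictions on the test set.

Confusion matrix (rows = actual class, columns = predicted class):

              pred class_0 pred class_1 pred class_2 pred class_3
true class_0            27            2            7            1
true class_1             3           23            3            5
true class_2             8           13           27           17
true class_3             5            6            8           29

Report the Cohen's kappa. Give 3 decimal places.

0.434

Observed agreement pₒ = trace/N = 106/184 = 0.5761
Expected agreement pₑ = Σ (rowᵢ·colᵢ)/N² = (37·43 + 34·44 + 65·45 + 48·52)/184² = 0.2513
κ = (pₒ − pₑ)/(1 − pₑ) = (0.5761 − 0.2513)/(1 − 0.2513) = 0.434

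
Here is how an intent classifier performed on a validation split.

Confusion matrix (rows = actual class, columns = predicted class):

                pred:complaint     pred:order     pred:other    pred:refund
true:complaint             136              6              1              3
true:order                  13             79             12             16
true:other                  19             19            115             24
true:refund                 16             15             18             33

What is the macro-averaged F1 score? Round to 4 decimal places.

Per-class F1 score (2·TP/(2·TP+FP+FN)):
  complaint: TP=136, FP=13+19+16=48, FN=6+1+3=10 → 272/330 = 0.82424
  order: TP=79, FP=6+19+15=40, FN=13+12+16=41 → 158/239 = 0.66109
  other: TP=115, FP=1+12+18=31, FN=19+19+24=62 → 230/323 = 0.71207
  refund: TP=33, FP=3+16+24=43, FN=16+15+18=49 → 66/158 = 0.41772
Macro-F1 score = mean = (0.82424 + 0.66109 + 0.71207 + 0.41772) / 4 = 0.6538

0.6538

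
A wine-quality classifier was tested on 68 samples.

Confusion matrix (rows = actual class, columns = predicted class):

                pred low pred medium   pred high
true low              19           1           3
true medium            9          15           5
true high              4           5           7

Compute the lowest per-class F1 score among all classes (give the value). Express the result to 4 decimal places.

0.4516

Per-class F1 score (2·TP/(2·TP+FP+FN)):
  low: TP=19, FP=9+4=13, FN=1+3=4 → 38/55 = 0.69091
  medium: TP=15, FP=1+5=6, FN=9+5=14 → 30/50 = 0.60000
  high: TP=7, FP=3+5=8, FN=4+5=9 → 14/31 = 0.45161
Lowest is class 'high' with F1 score = 0.4516.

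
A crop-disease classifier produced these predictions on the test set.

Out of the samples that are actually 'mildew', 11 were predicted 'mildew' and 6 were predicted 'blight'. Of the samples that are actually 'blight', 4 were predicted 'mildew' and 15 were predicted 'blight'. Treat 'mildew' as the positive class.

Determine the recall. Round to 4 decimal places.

Recall = TP/(TP+FN) = 11/(11+6) = 11/17 = 0.6471

0.6471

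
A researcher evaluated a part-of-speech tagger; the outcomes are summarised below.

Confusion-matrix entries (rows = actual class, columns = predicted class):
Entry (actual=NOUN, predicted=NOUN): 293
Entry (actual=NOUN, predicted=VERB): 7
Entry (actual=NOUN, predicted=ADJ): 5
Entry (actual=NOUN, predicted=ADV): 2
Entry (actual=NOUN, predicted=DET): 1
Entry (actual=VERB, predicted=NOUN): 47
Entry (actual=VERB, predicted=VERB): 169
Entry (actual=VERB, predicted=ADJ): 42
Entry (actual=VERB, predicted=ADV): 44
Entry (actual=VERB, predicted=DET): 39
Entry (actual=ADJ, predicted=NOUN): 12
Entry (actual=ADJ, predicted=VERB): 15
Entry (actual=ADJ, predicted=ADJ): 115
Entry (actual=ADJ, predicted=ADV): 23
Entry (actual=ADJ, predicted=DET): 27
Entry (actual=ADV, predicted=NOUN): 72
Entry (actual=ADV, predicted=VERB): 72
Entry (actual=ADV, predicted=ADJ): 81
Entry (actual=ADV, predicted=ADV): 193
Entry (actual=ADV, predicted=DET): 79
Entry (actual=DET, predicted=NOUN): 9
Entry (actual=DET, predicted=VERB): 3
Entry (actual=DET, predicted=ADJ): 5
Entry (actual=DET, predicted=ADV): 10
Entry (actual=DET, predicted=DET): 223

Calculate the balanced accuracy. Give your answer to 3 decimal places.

Balanced accuracy = mean of per-class recall.
  NOUN: recall = 293/308 = 0.9513
  VERB: recall = 169/341 = 0.4956
  ADJ: recall = 115/192 = 0.5990
  ADV: recall = 193/497 = 0.3883
  DET: recall = 223/250 = 0.8920
Mean = (0.9513 + 0.4956 + 0.5990 + 0.3883 + 0.8920) / 5 = 0.665

0.665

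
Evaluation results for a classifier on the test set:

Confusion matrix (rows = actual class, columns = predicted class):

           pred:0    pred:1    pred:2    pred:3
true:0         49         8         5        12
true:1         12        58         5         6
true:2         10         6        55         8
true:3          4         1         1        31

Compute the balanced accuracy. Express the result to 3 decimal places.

0.728

Balanced accuracy = mean of per-class recall.
  0: recall = 49/74 = 0.6622
  1: recall = 58/81 = 0.7160
  2: recall = 55/79 = 0.6962
  3: recall = 31/37 = 0.8378
Mean = (0.6622 + 0.7160 + 0.6962 + 0.8378) / 4 = 0.728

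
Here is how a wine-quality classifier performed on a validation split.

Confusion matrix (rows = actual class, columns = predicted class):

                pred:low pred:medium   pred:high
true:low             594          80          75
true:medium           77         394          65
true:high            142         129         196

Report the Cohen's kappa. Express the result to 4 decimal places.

0.4975

Observed agreement pₒ = trace/N = 1184/1752 = 0.67580
Expected agreement pₑ = Σ (rowᵢ·colᵢ)/N² = (749·813 + 536·603 + 467·336)/1752² = 0.35480
κ = (pₒ − pₑ)/(1 − pₑ) = (0.67580 − 0.35480)/(1 − 0.35480) = 0.4975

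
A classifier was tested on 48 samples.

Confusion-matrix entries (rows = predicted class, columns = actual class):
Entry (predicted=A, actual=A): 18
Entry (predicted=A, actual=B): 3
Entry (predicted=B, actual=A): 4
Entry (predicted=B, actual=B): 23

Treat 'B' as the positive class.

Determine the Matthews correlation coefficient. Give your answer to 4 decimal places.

0.7059

MCC = (TP·TN − FP·FN) / √((TP+FP)(TP+FN)(TN+FP)(TN+FN))
Numerator = 23·18 − 4·3 = 402
Denominator = √(27·26·22·21) = √324324 = 569.4945
MCC = 402 / 569.4945 = 0.7059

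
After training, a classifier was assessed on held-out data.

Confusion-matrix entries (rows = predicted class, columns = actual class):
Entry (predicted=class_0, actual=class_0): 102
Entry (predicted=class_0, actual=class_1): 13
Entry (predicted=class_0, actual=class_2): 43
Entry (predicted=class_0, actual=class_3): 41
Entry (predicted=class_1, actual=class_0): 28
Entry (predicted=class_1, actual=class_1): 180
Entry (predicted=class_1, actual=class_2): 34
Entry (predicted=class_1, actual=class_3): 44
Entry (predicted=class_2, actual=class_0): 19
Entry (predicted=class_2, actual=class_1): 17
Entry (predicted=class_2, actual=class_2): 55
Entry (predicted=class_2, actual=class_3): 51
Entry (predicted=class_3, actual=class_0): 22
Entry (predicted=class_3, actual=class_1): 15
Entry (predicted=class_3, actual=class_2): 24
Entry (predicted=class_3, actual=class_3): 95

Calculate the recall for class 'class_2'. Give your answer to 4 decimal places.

recall = TP/(TP+FN).
class_2: TP=55, FN=43+34+24=101 → 55/156 = 0.35256

0.3526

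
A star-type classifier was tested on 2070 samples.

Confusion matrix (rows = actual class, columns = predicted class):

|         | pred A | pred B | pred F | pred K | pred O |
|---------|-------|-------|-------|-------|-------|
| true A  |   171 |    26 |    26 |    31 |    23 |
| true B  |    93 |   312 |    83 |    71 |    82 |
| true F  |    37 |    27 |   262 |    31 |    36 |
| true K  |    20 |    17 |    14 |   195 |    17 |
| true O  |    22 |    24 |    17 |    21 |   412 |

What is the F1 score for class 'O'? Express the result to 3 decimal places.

Take TP from the diagonal, FP from the rest of the 'O' prediction marginal, FN from the rest of the 'O' actual marginal.
F1 score = 2·TP/(2·TP+FP+FN).
O: TP=412, FP=23+82+36+17=158, FN=22+24+17+21=84 → 824/1066 = 0.7730

0.773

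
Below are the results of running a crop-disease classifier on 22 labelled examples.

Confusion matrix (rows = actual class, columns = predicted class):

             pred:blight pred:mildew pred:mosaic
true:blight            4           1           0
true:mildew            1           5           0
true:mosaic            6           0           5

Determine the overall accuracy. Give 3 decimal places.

Accuracy = trace / total = (4+5+5=14) / 22 = 14/22 = 0.636

0.636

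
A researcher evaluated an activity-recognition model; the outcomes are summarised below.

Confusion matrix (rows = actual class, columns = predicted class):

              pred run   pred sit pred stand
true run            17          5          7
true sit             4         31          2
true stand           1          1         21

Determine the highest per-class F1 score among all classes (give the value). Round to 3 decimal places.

0.838

Per-class F1 score (2·TP/(2·TP+FP+FN)):
  run: TP=17, FP=4+1=5, FN=5+7=12 → 34/51 = 0.6667
  sit: TP=31, FP=5+1=6, FN=4+2=6 → 62/74 = 0.8378
  stand: TP=21, FP=7+2=9, FN=1+1=2 → 42/53 = 0.7925
Highest is class 'sit' with F1 score = 0.838.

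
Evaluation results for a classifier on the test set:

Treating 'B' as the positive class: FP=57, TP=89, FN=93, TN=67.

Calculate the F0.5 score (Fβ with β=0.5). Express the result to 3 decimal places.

Fβ = (1+β²)·TP / ((1+β²)·TP + β²·FN + FP), with β²=1/4
= 1.25·89 / (1.25·89 + 0.25·93 + 57) = 0.581

0.581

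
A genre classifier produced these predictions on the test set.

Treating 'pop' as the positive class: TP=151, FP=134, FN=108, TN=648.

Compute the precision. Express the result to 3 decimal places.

Precision = TP/(TP+FP) = 151/(151+134) = 151/285 = 0.530

0.530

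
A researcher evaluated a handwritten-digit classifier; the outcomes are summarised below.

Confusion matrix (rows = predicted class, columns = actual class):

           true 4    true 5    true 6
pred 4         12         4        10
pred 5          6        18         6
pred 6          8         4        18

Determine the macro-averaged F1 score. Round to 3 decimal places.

Per-class F1 score (2·TP/(2·TP+FP+FN)):
  4: TP=12, FP=4+10=14, FN=6+8=14 → 24/52 = 0.4615
  5: TP=18, FP=6+6=12, FN=4+4=8 → 36/56 = 0.6429
  6: TP=18, FP=8+4=12, FN=10+6=16 → 36/64 = 0.5625
Macro-F1 score = mean = (0.4615 + 0.6429 + 0.5625) / 3 = 0.556

0.556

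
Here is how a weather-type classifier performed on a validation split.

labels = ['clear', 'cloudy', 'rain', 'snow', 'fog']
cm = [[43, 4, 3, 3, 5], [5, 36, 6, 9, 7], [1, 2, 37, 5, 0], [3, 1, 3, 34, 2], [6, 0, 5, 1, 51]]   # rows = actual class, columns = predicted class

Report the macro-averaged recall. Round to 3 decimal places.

0.747

Per-class recall (TP/(TP+FN)):
  clear: TP=43, FN=4+3+3+5=15 → 43/58 = 0.7414
  cloudy: TP=36, FN=5+6+9+7=27 → 36/63 = 0.5714
  rain: TP=37, FN=1+2+5+0=8 → 37/45 = 0.8222
  snow: TP=34, FN=3+1+3+2=9 → 34/43 = 0.7907
  fog: TP=51, FN=6+0+5+1=12 → 51/63 = 0.8095
Macro-recall = mean = (0.7414 + 0.5714 + 0.8222 + 0.7907 + 0.8095) / 5 = 0.747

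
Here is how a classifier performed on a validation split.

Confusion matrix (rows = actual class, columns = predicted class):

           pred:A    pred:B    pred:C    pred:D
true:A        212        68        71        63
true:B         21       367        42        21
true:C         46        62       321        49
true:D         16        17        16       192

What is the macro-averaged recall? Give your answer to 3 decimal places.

0.699

Per-class recall (TP/(TP+FN)):
  A: TP=212, FN=68+71+63=202 → 212/414 = 0.5121
  B: TP=367, FN=21+42+21=84 → 367/451 = 0.8137
  C: TP=321, FN=46+62+49=157 → 321/478 = 0.6715
  D: TP=192, FN=16+17+16=49 → 192/241 = 0.7967
Macro-recall = mean = (0.5121 + 0.8137 + 0.6715 + 0.7967) / 4 = 0.699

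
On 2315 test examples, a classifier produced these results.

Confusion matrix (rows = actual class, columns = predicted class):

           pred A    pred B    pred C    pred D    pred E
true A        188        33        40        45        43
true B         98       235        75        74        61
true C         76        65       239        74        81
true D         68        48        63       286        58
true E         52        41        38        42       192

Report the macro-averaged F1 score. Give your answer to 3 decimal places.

Per-class F1 score (2·TP/(2·TP+FP+FN)):
  A: TP=188, FP=98+76+68+52=294, FN=33+40+45+43=161 → 376/831 = 0.4525
  B: TP=235, FP=33+65+48+41=187, FN=98+75+74+61=308 → 470/965 = 0.4870
  C: TP=239, FP=40+75+63+38=216, FN=76+65+74+81=296 → 478/990 = 0.4828
  D: TP=286, FP=45+74+74+42=235, FN=68+48+63+58=237 → 572/1044 = 0.5479
  E: TP=192, FP=43+61+81+58=243, FN=52+41+38+42=173 → 384/800 = 0.4800
Macro-F1 score = mean = (0.4525 + 0.4870 + 0.4828 + 0.5479 + 0.4800) / 5 = 0.490

0.490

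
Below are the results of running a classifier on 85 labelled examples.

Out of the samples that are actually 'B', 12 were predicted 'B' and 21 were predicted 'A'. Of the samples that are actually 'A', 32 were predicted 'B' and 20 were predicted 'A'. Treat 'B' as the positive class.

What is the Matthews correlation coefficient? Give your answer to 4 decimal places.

-0.2455

MCC = (TP·TN − FP·FN) / √((TP+FP)(TP+FN)(TN+FP)(TN+FN))
Numerator = 12·20 − 32·21 = -432
Denominator = √(44·33·52·41) = √3095664 = 1759.4499
MCC = -432 / 1759.4499 = -0.2455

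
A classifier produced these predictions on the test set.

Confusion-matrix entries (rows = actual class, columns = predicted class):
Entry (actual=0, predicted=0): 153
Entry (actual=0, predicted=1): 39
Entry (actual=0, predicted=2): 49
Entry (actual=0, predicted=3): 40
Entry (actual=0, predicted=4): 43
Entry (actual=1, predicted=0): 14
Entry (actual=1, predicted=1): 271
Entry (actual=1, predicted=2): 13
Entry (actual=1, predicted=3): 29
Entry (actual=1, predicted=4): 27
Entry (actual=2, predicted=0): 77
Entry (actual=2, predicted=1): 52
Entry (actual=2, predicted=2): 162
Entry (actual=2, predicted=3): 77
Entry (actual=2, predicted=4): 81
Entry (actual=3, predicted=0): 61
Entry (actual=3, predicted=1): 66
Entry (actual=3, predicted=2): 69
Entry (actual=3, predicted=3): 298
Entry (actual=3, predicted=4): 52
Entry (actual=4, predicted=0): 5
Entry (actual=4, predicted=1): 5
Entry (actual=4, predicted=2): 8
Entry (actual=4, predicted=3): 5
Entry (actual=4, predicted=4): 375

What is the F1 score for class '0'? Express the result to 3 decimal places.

0.483

Take TP from the diagonal, FP from the rest of the '0' prediction marginal, FN from the rest of the '0' actual marginal.
F1 score = 2·TP/(2·TP+FP+FN).
0: TP=153, FP=14+77+61+5=157, FN=39+49+40+43=171 → 306/634 = 0.4826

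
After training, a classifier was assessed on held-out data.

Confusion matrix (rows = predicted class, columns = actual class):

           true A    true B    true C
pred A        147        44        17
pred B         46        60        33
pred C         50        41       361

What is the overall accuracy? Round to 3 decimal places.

Accuracy = trace / total = (147+60+361=568) / 799 = 568/799 = 0.711

0.711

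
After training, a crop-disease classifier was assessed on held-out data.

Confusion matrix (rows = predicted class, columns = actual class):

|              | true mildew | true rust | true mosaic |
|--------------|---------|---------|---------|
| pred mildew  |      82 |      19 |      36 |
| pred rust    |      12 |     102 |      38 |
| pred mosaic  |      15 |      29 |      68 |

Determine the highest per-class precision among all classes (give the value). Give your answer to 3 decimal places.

0.671

Per-class precision (TP/(TP+FP)):
  mildew: TP=82, FP=19+36=55 → 82/137 = 0.5985
  rust: TP=102, FP=12+38=50 → 102/152 = 0.6711
  mosaic: TP=68, FP=15+29=44 → 68/112 = 0.6071
Highest is class 'rust' with precision = 0.671.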